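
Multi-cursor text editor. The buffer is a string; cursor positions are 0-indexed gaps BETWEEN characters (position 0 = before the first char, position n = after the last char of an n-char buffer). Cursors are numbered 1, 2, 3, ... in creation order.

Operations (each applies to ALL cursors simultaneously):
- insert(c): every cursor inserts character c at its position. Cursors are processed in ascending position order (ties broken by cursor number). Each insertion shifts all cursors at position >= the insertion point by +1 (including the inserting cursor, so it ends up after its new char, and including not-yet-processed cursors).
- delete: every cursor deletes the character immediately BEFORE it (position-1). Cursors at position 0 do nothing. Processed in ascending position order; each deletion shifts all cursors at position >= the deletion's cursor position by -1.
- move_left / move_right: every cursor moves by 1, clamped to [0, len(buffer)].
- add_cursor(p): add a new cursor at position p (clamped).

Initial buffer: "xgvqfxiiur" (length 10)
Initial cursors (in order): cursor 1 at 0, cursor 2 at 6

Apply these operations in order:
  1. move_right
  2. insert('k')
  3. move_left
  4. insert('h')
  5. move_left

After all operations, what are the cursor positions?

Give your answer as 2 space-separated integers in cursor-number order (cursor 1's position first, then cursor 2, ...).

After op 1 (move_right): buffer="xgvqfxiiur" (len 10), cursors c1@1 c2@7, authorship ..........
After op 2 (insert('k')): buffer="xkgvqfxikiur" (len 12), cursors c1@2 c2@9, authorship .1......2...
After op 3 (move_left): buffer="xkgvqfxikiur" (len 12), cursors c1@1 c2@8, authorship .1......2...
After op 4 (insert('h')): buffer="xhkgvqfxihkiur" (len 14), cursors c1@2 c2@10, authorship .11......22...
After op 5 (move_left): buffer="xhkgvqfxihkiur" (len 14), cursors c1@1 c2@9, authorship .11......22...

Answer: 1 9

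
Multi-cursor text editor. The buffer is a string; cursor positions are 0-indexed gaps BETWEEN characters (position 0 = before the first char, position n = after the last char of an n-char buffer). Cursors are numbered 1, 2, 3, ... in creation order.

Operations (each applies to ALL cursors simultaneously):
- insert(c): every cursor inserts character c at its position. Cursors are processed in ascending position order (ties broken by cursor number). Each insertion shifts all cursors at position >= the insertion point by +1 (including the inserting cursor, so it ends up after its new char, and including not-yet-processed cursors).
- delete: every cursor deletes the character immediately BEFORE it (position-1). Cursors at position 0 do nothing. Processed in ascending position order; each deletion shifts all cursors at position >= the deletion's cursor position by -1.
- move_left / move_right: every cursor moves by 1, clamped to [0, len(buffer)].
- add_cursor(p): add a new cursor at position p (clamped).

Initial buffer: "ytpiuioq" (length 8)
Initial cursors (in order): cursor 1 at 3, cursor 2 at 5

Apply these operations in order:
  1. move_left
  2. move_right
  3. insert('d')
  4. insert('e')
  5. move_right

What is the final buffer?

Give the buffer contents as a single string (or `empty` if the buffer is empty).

Answer: ytpdeiudeioq

Derivation:
After op 1 (move_left): buffer="ytpiuioq" (len 8), cursors c1@2 c2@4, authorship ........
After op 2 (move_right): buffer="ytpiuioq" (len 8), cursors c1@3 c2@5, authorship ........
After op 3 (insert('d')): buffer="ytpdiudioq" (len 10), cursors c1@4 c2@7, authorship ...1..2...
After op 4 (insert('e')): buffer="ytpdeiudeioq" (len 12), cursors c1@5 c2@9, authorship ...11..22...
After op 5 (move_right): buffer="ytpdeiudeioq" (len 12), cursors c1@6 c2@10, authorship ...11..22...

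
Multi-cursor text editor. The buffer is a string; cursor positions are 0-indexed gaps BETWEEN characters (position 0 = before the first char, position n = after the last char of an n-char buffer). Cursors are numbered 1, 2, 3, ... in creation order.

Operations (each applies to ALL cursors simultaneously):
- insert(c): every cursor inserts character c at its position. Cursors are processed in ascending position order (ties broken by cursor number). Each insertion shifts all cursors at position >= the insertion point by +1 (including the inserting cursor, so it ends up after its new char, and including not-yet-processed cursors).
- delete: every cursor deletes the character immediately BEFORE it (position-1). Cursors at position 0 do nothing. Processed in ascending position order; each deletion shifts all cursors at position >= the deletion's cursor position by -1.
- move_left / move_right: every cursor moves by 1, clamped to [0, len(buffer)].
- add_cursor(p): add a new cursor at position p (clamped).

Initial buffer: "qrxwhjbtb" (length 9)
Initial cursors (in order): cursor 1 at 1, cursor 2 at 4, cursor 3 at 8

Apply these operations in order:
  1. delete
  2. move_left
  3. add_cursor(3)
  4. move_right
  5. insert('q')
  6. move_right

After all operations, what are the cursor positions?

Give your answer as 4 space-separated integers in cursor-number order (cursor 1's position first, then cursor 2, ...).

Answer: 3 5 10 8

Derivation:
After op 1 (delete): buffer="rxhjbb" (len 6), cursors c1@0 c2@2 c3@5, authorship ......
After op 2 (move_left): buffer="rxhjbb" (len 6), cursors c1@0 c2@1 c3@4, authorship ......
After op 3 (add_cursor(3)): buffer="rxhjbb" (len 6), cursors c1@0 c2@1 c4@3 c3@4, authorship ......
After op 4 (move_right): buffer="rxhjbb" (len 6), cursors c1@1 c2@2 c4@4 c3@5, authorship ......
After op 5 (insert('q')): buffer="rqxqhjqbqb" (len 10), cursors c1@2 c2@4 c4@7 c3@9, authorship .1.2..4.3.
After op 6 (move_right): buffer="rqxqhjqbqb" (len 10), cursors c1@3 c2@5 c4@8 c3@10, authorship .1.2..4.3.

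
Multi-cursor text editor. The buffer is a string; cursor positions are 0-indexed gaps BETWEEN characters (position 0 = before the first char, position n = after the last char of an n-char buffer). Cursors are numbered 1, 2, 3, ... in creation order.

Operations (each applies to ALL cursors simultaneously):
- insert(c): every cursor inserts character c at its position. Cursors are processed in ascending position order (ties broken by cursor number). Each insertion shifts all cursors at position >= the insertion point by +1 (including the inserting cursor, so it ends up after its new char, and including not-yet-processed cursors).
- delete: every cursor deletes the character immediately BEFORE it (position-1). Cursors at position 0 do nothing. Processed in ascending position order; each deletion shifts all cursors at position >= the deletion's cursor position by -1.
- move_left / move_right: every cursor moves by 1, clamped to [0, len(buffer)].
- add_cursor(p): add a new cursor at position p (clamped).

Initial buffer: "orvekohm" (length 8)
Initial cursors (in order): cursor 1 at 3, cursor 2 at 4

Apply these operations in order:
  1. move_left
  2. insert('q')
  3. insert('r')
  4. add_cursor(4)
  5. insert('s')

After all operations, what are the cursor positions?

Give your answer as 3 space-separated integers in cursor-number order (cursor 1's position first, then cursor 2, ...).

After op 1 (move_left): buffer="orvekohm" (len 8), cursors c1@2 c2@3, authorship ........
After op 2 (insert('q')): buffer="orqvqekohm" (len 10), cursors c1@3 c2@5, authorship ..1.2.....
After op 3 (insert('r')): buffer="orqrvqrekohm" (len 12), cursors c1@4 c2@7, authorship ..11.22.....
After op 4 (add_cursor(4)): buffer="orqrvqrekohm" (len 12), cursors c1@4 c3@4 c2@7, authorship ..11.22.....
After op 5 (insert('s')): buffer="orqrssvqrsekohm" (len 15), cursors c1@6 c3@6 c2@10, authorship ..1113.222.....

Answer: 6 10 6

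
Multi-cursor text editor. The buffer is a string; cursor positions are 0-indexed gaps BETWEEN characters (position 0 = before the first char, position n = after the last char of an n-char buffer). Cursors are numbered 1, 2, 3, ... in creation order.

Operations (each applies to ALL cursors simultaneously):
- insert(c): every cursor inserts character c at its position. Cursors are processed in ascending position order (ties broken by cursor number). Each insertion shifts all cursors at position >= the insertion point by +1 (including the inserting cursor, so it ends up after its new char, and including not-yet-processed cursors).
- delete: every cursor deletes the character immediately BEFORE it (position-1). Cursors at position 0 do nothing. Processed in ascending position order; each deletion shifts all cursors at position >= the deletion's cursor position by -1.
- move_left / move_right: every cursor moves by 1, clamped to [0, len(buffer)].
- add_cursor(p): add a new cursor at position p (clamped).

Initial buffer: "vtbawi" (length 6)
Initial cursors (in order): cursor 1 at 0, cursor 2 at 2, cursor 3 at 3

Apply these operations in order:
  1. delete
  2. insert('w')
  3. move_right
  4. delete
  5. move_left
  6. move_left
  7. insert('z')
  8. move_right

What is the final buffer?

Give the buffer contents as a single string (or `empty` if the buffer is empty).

After op 1 (delete): buffer="vawi" (len 4), cursors c1@0 c2@1 c3@1, authorship ....
After op 2 (insert('w')): buffer="wvwwawi" (len 7), cursors c1@1 c2@4 c3@4, authorship 1.23...
After op 3 (move_right): buffer="wvwwawi" (len 7), cursors c1@2 c2@5 c3@5, authorship 1.23...
After op 4 (delete): buffer="wwwi" (len 4), cursors c1@1 c2@2 c3@2, authorship 12..
After op 5 (move_left): buffer="wwwi" (len 4), cursors c1@0 c2@1 c3@1, authorship 12..
After op 6 (move_left): buffer="wwwi" (len 4), cursors c1@0 c2@0 c3@0, authorship 12..
After op 7 (insert('z')): buffer="zzzwwwi" (len 7), cursors c1@3 c2@3 c3@3, authorship 12312..
After op 8 (move_right): buffer="zzzwwwi" (len 7), cursors c1@4 c2@4 c3@4, authorship 12312..

Answer: zzzwwwi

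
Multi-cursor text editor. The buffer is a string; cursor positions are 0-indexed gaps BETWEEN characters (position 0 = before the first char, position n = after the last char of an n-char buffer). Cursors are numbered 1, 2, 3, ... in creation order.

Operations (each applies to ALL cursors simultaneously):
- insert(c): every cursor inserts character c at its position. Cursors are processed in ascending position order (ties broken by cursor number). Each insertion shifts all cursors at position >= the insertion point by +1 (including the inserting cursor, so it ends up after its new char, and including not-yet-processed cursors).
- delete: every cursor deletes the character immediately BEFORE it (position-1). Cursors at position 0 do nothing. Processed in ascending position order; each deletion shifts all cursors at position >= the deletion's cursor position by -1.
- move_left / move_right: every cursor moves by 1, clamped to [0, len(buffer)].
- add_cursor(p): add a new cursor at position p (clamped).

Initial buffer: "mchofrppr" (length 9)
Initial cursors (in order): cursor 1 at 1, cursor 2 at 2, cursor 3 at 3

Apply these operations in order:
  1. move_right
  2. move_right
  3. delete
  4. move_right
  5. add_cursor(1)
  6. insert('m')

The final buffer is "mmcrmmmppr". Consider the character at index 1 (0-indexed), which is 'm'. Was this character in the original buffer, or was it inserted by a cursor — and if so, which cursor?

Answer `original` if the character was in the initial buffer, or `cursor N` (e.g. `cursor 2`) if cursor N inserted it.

After op 1 (move_right): buffer="mchofrppr" (len 9), cursors c1@2 c2@3 c3@4, authorship .........
After op 2 (move_right): buffer="mchofrppr" (len 9), cursors c1@3 c2@4 c3@5, authorship .........
After op 3 (delete): buffer="mcrppr" (len 6), cursors c1@2 c2@2 c3@2, authorship ......
After op 4 (move_right): buffer="mcrppr" (len 6), cursors c1@3 c2@3 c3@3, authorship ......
After op 5 (add_cursor(1)): buffer="mcrppr" (len 6), cursors c4@1 c1@3 c2@3 c3@3, authorship ......
After op 6 (insert('m')): buffer="mmcrmmmppr" (len 10), cursors c4@2 c1@7 c2@7 c3@7, authorship .4..123...
Authorship (.=original, N=cursor N): . 4 . . 1 2 3 . . .
Index 1: author = 4

Answer: cursor 4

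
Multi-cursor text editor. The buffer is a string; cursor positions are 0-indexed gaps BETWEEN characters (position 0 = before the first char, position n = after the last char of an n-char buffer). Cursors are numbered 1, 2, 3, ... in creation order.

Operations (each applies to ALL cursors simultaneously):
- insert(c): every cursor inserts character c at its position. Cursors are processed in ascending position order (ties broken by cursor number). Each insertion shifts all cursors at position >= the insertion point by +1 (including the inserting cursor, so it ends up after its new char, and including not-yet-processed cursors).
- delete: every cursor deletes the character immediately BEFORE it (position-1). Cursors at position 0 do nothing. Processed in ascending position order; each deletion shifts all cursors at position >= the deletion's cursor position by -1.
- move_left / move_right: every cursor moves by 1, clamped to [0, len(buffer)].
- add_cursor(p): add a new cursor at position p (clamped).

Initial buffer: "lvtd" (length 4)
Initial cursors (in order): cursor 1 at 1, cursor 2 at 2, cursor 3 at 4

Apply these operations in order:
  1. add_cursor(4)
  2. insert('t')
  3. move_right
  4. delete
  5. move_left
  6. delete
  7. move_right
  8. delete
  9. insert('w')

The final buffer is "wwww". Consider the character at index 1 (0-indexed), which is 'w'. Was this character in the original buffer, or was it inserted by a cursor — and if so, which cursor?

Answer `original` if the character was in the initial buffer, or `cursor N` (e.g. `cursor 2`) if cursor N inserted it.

Answer: cursor 2

Derivation:
After op 1 (add_cursor(4)): buffer="lvtd" (len 4), cursors c1@1 c2@2 c3@4 c4@4, authorship ....
After op 2 (insert('t')): buffer="ltvttdtt" (len 8), cursors c1@2 c2@4 c3@8 c4@8, authorship .1.2..34
After op 3 (move_right): buffer="ltvttdtt" (len 8), cursors c1@3 c2@5 c3@8 c4@8, authorship .1.2..34
After op 4 (delete): buffer="lttd" (len 4), cursors c1@2 c2@3 c3@4 c4@4, authorship .12.
After op 5 (move_left): buffer="lttd" (len 4), cursors c1@1 c2@2 c3@3 c4@3, authorship .12.
After op 6 (delete): buffer="d" (len 1), cursors c1@0 c2@0 c3@0 c4@0, authorship .
After op 7 (move_right): buffer="d" (len 1), cursors c1@1 c2@1 c3@1 c4@1, authorship .
After op 8 (delete): buffer="" (len 0), cursors c1@0 c2@0 c3@0 c4@0, authorship 
After op 9 (insert('w')): buffer="wwww" (len 4), cursors c1@4 c2@4 c3@4 c4@4, authorship 1234
Authorship (.=original, N=cursor N): 1 2 3 4
Index 1: author = 2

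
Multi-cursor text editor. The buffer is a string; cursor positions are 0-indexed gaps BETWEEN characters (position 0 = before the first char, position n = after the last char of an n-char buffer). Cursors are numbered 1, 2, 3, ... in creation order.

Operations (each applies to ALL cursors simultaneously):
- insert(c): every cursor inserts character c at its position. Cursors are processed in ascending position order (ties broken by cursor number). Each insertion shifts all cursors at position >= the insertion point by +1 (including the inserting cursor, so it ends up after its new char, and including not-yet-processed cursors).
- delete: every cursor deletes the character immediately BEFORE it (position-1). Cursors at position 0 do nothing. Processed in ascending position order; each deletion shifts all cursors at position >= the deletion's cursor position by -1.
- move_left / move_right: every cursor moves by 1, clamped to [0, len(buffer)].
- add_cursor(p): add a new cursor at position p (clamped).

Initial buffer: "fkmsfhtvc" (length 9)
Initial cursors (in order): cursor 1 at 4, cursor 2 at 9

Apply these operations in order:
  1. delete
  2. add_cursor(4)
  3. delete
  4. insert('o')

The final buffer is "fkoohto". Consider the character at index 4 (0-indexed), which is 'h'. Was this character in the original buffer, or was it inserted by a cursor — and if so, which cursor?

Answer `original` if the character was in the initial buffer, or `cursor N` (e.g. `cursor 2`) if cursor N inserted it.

Answer: original

Derivation:
After op 1 (delete): buffer="fkmfhtv" (len 7), cursors c1@3 c2@7, authorship .......
After op 2 (add_cursor(4)): buffer="fkmfhtv" (len 7), cursors c1@3 c3@4 c2@7, authorship .......
After op 3 (delete): buffer="fkht" (len 4), cursors c1@2 c3@2 c2@4, authorship ....
After op 4 (insert('o')): buffer="fkoohto" (len 7), cursors c1@4 c3@4 c2@7, authorship ..13..2
Authorship (.=original, N=cursor N): . . 1 3 . . 2
Index 4: author = original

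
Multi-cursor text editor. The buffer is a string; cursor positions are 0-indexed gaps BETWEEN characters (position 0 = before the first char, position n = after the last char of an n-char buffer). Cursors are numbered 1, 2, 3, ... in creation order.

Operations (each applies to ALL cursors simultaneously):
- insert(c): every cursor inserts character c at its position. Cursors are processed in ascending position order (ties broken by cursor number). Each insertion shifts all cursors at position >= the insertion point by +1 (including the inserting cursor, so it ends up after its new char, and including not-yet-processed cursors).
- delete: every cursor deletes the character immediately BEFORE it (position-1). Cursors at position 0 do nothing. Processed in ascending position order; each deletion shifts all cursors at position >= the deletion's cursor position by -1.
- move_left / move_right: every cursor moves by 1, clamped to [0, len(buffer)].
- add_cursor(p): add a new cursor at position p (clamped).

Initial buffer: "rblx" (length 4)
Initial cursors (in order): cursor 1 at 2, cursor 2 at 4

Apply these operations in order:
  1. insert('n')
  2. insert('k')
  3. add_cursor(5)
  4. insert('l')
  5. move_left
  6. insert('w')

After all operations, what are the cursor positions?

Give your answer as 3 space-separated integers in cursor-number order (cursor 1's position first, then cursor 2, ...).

After op 1 (insert('n')): buffer="rbnlxn" (len 6), cursors c1@3 c2@6, authorship ..1..2
After op 2 (insert('k')): buffer="rbnklxnk" (len 8), cursors c1@4 c2@8, authorship ..11..22
After op 3 (add_cursor(5)): buffer="rbnklxnk" (len 8), cursors c1@4 c3@5 c2@8, authorship ..11..22
After op 4 (insert('l')): buffer="rbnklllxnkl" (len 11), cursors c1@5 c3@7 c2@11, authorship ..111.3.222
After op 5 (move_left): buffer="rbnklllxnkl" (len 11), cursors c1@4 c3@6 c2@10, authorship ..111.3.222
After op 6 (insert('w')): buffer="rbnkwllwlxnkwl" (len 14), cursors c1@5 c3@8 c2@13, authorship ..1111.33.2222

Answer: 5 13 8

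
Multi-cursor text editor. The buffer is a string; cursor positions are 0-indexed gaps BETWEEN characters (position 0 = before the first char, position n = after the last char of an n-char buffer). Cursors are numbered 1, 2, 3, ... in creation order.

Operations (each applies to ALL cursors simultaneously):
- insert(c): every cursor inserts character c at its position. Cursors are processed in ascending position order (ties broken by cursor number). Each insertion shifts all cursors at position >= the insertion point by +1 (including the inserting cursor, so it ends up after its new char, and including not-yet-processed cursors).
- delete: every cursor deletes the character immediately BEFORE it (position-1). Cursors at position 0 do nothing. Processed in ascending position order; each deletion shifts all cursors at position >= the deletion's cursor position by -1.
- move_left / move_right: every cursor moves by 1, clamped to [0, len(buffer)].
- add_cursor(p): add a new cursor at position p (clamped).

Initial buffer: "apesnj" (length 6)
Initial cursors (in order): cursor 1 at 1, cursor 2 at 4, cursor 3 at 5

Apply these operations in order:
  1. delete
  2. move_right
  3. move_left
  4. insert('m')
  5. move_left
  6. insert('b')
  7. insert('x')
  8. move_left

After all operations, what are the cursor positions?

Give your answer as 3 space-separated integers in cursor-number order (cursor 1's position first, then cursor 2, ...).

After op 1 (delete): buffer="pej" (len 3), cursors c1@0 c2@2 c3@2, authorship ...
After op 2 (move_right): buffer="pej" (len 3), cursors c1@1 c2@3 c3@3, authorship ...
After op 3 (move_left): buffer="pej" (len 3), cursors c1@0 c2@2 c3@2, authorship ...
After op 4 (insert('m')): buffer="mpemmj" (len 6), cursors c1@1 c2@5 c3@5, authorship 1..23.
After op 5 (move_left): buffer="mpemmj" (len 6), cursors c1@0 c2@4 c3@4, authorship 1..23.
After op 6 (insert('b')): buffer="bmpembbmj" (len 9), cursors c1@1 c2@7 c3@7, authorship 11..2233.
After op 7 (insert('x')): buffer="bxmpembbxxmj" (len 12), cursors c1@2 c2@10 c3@10, authorship 111..223233.
After op 8 (move_left): buffer="bxmpembbxxmj" (len 12), cursors c1@1 c2@9 c3@9, authorship 111..223233.

Answer: 1 9 9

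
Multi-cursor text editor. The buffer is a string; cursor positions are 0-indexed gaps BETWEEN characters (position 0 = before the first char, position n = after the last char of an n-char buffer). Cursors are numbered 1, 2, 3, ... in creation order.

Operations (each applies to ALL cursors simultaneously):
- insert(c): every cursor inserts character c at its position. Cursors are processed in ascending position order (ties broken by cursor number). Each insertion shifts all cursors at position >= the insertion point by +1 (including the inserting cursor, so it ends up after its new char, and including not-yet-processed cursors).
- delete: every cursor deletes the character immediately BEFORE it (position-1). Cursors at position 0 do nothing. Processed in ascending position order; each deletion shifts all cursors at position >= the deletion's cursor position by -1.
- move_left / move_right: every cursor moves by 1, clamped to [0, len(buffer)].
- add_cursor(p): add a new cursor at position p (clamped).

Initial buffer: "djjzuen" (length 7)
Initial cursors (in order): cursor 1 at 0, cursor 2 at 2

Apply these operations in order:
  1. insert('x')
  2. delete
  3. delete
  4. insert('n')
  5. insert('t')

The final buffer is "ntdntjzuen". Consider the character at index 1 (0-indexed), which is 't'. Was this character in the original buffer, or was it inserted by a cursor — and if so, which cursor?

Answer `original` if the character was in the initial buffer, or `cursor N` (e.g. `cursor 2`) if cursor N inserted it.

After op 1 (insert('x')): buffer="xdjxjzuen" (len 9), cursors c1@1 c2@4, authorship 1..2.....
After op 2 (delete): buffer="djjzuen" (len 7), cursors c1@0 c2@2, authorship .......
After op 3 (delete): buffer="djzuen" (len 6), cursors c1@0 c2@1, authorship ......
After op 4 (insert('n')): buffer="ndnjzuen" (len 8), cursors c1@1 c2@3, authorship 1.2.....
After op 5 (insert('t')): buffer="ntdntjzuen" (len 10), cursors c1@2 c2@5, authorship 11.22.....
Authorship (.=original, N=cursor N): 1 1 . 2 2 . . . . .
Index 1: author = 1

Answer: cursor 1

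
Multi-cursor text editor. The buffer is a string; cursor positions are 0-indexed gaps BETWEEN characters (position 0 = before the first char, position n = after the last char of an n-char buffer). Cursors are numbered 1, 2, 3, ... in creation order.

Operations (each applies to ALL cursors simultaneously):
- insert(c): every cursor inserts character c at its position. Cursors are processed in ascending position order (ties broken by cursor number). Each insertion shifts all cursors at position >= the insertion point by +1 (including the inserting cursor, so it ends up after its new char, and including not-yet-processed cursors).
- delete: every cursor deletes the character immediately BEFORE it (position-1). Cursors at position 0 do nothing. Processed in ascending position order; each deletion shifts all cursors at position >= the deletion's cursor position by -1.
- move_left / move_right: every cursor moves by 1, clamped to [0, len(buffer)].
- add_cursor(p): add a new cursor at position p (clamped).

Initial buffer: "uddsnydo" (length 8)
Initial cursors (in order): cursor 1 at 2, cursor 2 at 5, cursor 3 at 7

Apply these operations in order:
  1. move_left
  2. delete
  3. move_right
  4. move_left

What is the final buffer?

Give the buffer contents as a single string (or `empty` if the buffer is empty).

After op 1 (move_left): buffer="uddsnydo" (len 8), cursors c1@1 c2@4 c3@6, authorship ........
After op 2 (delete): buffer="ddndo" (len 5), cursors c1@0 c2@2 c3@3, authorship .....
After op 3 (move_right): buffer="ddndo" (len 5), cursors c1@1 c2@3 c3@4, authorship .....
After op 4 (move_left): buffer="ddndo" (len 5), cursors c1@0 c2@2 c3@3, authorship .....

Answer: ddndo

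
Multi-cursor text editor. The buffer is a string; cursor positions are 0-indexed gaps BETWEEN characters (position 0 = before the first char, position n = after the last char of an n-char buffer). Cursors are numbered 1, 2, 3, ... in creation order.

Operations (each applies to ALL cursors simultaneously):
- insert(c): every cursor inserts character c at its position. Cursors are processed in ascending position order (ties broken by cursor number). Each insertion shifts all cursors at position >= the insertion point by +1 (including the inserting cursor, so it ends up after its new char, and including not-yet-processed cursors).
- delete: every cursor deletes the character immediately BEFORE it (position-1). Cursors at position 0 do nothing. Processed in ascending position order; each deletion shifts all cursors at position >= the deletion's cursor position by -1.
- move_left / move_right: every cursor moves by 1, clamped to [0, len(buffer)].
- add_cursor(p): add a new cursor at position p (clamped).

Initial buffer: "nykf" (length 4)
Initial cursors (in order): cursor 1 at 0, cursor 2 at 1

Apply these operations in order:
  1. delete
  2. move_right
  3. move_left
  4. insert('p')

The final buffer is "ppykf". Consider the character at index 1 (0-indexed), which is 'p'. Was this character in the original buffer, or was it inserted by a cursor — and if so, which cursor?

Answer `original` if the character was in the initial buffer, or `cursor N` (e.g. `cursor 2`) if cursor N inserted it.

After op 1 (delete): buffer="ykf" (len 3), cursors c1@0 c2@0, authorship ...
After op 2 (move_right): buffer="ykf" (len 3), cursors c1@1 c2@1, authorship ...
After op 3 (move_left): buffer="ykf" (len 3), cursors c1@0 c2@0, authorship ...
After op 4 (insert('p')): buffer="ppykf" (len 5), cursors c1@2 c2@2, authorship 12...
Authorship (.=original, N=cursor N): 1 2 . . .
Index 1: author = 2

Answer: cursor 2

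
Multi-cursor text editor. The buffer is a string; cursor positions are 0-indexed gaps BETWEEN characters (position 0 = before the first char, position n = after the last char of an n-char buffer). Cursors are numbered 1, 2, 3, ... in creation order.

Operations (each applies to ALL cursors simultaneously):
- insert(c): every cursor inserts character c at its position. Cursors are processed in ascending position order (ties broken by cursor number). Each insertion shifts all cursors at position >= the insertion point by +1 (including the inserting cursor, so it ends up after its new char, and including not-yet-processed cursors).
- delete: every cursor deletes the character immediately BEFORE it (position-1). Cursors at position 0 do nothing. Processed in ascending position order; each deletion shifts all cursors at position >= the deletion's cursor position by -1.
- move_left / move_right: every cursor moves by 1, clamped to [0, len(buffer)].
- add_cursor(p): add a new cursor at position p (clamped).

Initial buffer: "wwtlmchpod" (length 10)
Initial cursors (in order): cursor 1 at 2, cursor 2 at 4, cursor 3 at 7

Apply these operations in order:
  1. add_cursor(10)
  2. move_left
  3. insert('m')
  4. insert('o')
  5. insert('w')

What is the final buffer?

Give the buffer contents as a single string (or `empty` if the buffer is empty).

Answer: wmowwtmowlmcmowhpomowd

Derivation:
After op 1 (add_cursor(10)): buffer="wwtlmchpod" (len 10), cursors c1@2 c2@4 c3@7 c4@10, authorship ..........
After op 2 (move_left): buffer="wwtlmchpod" (len 10), cursors c1@1 c2@3 c3@6 c4@9, authorship ..........
After op 3 (insert('m')): buffer="wmwtmlmcmhpomd" (len 14), cursors c1@2 c2@5 c3@9 c4@13, authorship .1..2...3...4.
After op 4 (insert('o')): buffer="wmowtmolmcmohpomod" (len 18), cursors c1@3 c2@7 c3@12 c4@17, authorship .11..22...33...44.
After op 5 (insert('w')): buffer="wmowwtmowlmcmowhpomowd" (len 22), cursors c1@4 c2@9 c3@15 c4@21, authorship .111..222...333...444.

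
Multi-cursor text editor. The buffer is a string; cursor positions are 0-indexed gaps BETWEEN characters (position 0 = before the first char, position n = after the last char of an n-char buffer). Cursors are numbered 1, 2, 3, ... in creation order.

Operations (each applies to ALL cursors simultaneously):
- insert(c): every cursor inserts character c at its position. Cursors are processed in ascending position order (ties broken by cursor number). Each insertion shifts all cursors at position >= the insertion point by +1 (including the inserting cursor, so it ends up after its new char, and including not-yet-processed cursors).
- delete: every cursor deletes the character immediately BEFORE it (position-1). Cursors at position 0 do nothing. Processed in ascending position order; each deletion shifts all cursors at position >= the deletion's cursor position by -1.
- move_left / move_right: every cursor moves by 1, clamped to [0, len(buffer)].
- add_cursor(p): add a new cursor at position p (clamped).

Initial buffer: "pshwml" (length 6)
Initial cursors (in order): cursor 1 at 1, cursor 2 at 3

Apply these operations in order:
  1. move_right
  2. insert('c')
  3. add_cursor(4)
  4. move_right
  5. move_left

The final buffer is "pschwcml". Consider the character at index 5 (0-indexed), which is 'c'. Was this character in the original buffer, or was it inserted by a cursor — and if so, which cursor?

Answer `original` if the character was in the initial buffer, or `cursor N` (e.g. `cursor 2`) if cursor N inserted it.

After op 1 (move_right): buffer="pshwml" (len 6), cursors c1@2 c2@4, authorship ......
After op 2 (insert('c')): buffer="pschwcml" (len 8), cursors c1@3 c2@6, authorship ..1..2..
After op 3 (add_cursor(4)): buffer="pschwcml" (len 8), cursors c1@3 c3@4 c2@6, authorship ..1..2..
After op 4 (move_right): buffer="pschwcml" (len 8), cursors c1@4 c3@5 c2@7, authorship ..1..2..
After op 5 (move_left): buffer="pschwcml" (len 8), cursors c1@3 c3@4 c2@6, authorship ..1..2..
Authorship (.=original, N=cursor N): . . 1 . . 2 . .
Index 5: author = 2

Answer: cursor 2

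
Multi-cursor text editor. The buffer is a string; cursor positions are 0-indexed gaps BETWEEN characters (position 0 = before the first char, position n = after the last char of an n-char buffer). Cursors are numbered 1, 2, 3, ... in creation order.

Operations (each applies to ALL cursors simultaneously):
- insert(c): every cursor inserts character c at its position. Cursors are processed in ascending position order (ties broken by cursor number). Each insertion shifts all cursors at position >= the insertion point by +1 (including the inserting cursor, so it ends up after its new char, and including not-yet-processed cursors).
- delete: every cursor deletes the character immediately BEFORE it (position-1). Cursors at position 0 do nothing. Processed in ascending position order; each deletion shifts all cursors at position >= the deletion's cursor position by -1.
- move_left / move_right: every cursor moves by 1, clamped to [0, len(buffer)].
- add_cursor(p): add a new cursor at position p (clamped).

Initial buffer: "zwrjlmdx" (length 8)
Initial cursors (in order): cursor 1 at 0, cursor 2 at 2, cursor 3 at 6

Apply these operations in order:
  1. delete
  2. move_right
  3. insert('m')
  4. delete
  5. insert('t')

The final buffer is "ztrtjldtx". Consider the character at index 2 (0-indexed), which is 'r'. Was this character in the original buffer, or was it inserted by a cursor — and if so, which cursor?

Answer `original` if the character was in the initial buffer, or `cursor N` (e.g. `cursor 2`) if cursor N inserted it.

Answer: original

Derivation:
After op 1 (delete): buffer="zrjldx" (len 6), cursors c1@0 c2@1 c3@4, authorship ......
After op 2 (move_right): buffer="zrjldx" (len 6), cursors c1@1 c2@2 c3@5, authorship ......
After op 3 (insert('m')): buffer="zmrmjldmx" (len 9), cursors c1@2 c2@4 c3@8, authorship .1.2...3.
After op 4 (delete): buffer="zrjldx" (len 6), cursors c1@1 c2@2 c3@5, authorship ......
After op 5 (insert('t')): buffer="ztrtjldtx" (len 9), cursors c1@2 c2@4 c3@8, authorship .1.2...3.
Authorship (.=original, N=cursor N): . 1 . 2 . . . 3 .
Index 2: author = original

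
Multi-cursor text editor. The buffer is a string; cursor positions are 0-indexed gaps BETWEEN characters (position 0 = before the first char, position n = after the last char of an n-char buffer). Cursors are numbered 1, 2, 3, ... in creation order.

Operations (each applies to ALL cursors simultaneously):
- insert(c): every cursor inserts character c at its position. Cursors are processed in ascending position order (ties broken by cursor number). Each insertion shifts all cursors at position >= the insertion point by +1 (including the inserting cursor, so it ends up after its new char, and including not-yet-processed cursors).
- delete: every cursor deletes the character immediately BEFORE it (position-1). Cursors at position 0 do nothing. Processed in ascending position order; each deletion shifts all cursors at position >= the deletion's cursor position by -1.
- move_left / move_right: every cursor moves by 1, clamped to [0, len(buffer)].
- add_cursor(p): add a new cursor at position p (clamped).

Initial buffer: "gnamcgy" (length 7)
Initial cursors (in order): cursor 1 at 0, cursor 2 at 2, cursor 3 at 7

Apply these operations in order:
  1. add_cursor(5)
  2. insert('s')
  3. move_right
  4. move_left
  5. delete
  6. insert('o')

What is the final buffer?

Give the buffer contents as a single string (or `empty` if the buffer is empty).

Answer: ognoamcogos

Derivation:
After op 1 (add_cursor(5)): buffer="gnamcgy" (len 7), cursors c1@0 c2@2 c4@5 c3@7, authorship .......
After op 2 (insert('s')): buffer="sgnsamcsgys" (len 11), cursors c1@1 c2@4 c4@8 c3@11, authorship 1..2...4..3
After op 3 (move_right): buffer="sgnsamcsgys" (len 11), cursors c1@2 c2@5 c4@9 c3@11, authorship 1..2...4..3
After op 4 (move_left): buffer="sgnsamcsgys" (len 11), cursors c1@1 c2@4 c4@8 c3@10, authorship 1..2...4..3
After op 5 (delete): buffer="gnamcgs" (len 7), cursors c1@0 c2@2 c4@5 c3@6, authorship ......3
After op 6 (insert('o')): buffer="ognoamcogos" (len 11), cursors c1@1 c2@4 c4@8 c3@10, authorship 1..2...4.33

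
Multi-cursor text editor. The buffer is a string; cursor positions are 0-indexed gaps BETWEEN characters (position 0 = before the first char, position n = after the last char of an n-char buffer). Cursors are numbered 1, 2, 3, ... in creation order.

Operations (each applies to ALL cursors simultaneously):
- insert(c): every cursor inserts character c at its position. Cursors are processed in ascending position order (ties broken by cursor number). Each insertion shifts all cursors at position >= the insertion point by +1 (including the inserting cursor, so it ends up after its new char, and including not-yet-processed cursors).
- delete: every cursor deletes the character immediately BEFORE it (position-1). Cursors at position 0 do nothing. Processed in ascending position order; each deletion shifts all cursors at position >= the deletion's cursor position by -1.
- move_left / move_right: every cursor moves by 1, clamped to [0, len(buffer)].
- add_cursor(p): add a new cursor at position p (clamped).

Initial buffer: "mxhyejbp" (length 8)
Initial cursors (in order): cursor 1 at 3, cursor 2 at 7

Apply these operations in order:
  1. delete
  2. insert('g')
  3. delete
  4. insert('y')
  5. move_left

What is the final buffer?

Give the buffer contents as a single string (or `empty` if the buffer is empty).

Answer: mxyyejyp

Derivation:
After op 1 (delete): buffer="mxyejp" (len 6), cursors c1@2 c2@5, authorship ......
After op 2 (insert('g')): buffer="mxgyejgp" (len 8), cursors c1@3 c2@7, authorship ..1...2.
After op 3 (delete): buffer="mxyejp" (len 6), cursors c1@2 c2@5, authorship ......
After op 4 (insert('y')): buffer="mxyyejyp" (len 8), cursors c1@3 c2@7, authorship ..1...2.
After op 5 (move_left): buffer="mxyyejyp" (len 8), cursors c1@2 c2@6, authorship ..1...2.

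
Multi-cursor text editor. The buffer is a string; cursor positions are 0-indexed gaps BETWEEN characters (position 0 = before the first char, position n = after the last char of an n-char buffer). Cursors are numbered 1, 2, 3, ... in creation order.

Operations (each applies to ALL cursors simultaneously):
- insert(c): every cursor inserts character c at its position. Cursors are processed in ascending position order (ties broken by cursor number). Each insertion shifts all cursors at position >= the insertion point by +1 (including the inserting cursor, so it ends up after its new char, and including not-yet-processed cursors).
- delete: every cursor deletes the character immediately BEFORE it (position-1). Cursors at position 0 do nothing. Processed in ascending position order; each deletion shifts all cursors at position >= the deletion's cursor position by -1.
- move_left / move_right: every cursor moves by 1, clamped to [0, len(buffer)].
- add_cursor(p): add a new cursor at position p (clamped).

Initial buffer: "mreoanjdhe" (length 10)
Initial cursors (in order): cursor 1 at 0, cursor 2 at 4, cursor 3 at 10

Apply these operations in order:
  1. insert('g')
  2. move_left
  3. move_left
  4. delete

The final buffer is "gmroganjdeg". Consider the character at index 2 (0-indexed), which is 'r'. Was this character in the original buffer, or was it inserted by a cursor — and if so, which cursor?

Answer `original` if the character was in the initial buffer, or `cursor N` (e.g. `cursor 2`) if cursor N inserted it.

Answer: original

Derivation:
After op 1 (insert('g')): buffer="gmreoganjdheg" (len 13), cursors c1@1 c2@6 c3@13, authorship 1....2......3
After op 2 (move_left): buffer="gmreoganjdheg" (len 13), cursors c1@0 c2@5 c3@12, authorship 1....2......3
After op 3 (move_left): buffer="gmreoganjdheg" (len 13), cursors c1@0 c2@4 c3@11, authorship 1....2......3
After op 4 (delete): buffer="gmroganjdeg" (len 11), cursors c1@0 c2@3 c3@9, authorship 1...2.....3
Authorship (.=original, N=cursor N): 1 . . . 2 . . . . . 3
Index 2: author = original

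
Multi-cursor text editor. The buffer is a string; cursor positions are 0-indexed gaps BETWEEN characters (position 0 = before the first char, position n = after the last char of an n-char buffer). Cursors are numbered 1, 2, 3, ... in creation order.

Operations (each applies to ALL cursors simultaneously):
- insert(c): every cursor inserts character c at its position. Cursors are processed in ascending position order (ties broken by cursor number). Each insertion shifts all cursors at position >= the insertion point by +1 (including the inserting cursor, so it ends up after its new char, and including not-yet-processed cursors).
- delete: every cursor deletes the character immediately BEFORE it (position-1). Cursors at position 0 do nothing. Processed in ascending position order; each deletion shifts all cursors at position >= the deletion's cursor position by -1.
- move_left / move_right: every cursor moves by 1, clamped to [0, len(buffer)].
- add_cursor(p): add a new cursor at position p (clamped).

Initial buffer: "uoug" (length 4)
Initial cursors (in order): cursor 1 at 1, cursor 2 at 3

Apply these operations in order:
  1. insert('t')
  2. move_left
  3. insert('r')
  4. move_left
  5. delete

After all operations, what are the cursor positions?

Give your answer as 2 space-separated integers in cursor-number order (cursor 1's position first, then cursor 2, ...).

Answer: 0 3

Derivation:
After op 1 (insert('t')): buffer="utoutg" (len 6), cursors c1@2 c2@5, authorship .1..2.
After op 2 (move_left): buffer="utoutg" (len 6), cursors c1@1 c2@4, authorship .1..2.
After op 3 (insert('r')): buffer="urtourtg" (len 8), cursors c1@2 c2@6, authorship .11..22.
After op 4 (move_left): buffer="urtourtg" (len 8), cursors c1@1 c2@5, authorship .11..22.
After op 5 (delete): buffer="rtortg" (len 6), cursors c1@0 c2@3, authorship 11.22.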